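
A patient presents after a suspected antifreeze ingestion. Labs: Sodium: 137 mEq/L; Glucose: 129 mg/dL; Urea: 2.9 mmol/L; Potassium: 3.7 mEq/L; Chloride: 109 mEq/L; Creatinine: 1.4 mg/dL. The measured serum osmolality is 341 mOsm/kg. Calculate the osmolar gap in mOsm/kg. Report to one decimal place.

56.9 mOsm/kg

Calculated osmolality = 2·Na + glucose/18 + urea
= 2·137 + 129/18 + 2.9
= 274 + 7.17 + 2.90
= 284.07 mOsm/kg ≈ 284.1 mOsm/kg
Osmolar gap = measured − calculated = 341 − 284.1 = 56.9 mOsm/kg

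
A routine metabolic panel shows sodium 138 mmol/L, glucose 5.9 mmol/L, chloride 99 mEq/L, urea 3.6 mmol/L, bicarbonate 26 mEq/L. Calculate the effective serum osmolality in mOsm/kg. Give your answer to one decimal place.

Effective osmolality excludes urea (freely permeant across cell membranes):
2·Na + glucose
= 2·138 + 5.9
= 276 + 5.9
= 281.9 mOsm/kg

281.9 mOsm/kg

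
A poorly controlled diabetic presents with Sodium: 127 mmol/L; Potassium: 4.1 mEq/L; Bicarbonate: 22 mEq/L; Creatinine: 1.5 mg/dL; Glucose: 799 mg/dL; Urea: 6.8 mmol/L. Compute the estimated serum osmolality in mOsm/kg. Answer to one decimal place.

Calculated osmolality = 2·Na + glucose/18 + urea
= 2·127 + 799/18 + 6.8
= 254 + 44.39 + 6.80
= 305.19 mOsm/kg

305.2 mOsm/kg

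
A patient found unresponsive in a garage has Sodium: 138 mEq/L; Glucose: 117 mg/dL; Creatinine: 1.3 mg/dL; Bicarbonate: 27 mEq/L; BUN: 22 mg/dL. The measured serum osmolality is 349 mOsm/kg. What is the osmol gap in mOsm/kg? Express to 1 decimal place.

58.6 mOsm/kg

Calculated osmolality = 2·Na + glucose/18 + BUN/2.8
= 2·138 + 117/18 + 22/2.8
= 276 + 6.50 + 7.86
= 290.36 mOsm/kg ≈ 290.4 mOsm/kg
Osmolar gap = measured − calculated = 349 − 290.4 = 58.6 mOsm/kg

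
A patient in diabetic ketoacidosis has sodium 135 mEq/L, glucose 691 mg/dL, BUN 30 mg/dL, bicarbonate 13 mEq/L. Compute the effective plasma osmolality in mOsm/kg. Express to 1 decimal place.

Effective osmolality excludes urea (freely permeant across cell membranes):
2·Na + glucose/18
= 2·135 + 691/18
= 270 + 38.39
= 308.39 mOsm/kg

308.4 mOsm/kg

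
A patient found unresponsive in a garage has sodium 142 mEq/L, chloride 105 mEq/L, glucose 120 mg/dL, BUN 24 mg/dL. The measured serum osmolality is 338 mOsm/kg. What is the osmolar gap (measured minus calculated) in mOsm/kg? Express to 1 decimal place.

38.8 mOsm/kg

Calculated osmolality = 2·Na + glucose/18 + BUN/2.8
= 2·142 + 120/18 + 24/2.8
= 284 + 6.67 + 8.57
= 299.24 mOsm/kg ≈ 299.2 mOsm/kg
Osmolar gap = measured − calculated = 338 − 299.2 = 38.8 mOsm/kg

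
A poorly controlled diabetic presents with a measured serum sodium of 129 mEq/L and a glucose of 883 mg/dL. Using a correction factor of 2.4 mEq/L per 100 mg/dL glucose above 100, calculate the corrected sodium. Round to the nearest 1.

148 mEq/L

Corrected Na = measured Na + 2.4 · (glucose − 100)/100
= 129 + 2.4 · (883 − 100)/100
= 129 + 18.8
= 147.8 mEq/L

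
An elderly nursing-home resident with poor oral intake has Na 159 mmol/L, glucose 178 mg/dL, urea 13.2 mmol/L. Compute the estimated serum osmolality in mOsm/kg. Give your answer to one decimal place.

Calculated osmolality = 2·Na + glucose/18 + urea
= 2·159 + 178/18 + 13.2
= 318 + 9.89 + 13.20
= 341.09 mOsm/kg

341.1 mOsm/kg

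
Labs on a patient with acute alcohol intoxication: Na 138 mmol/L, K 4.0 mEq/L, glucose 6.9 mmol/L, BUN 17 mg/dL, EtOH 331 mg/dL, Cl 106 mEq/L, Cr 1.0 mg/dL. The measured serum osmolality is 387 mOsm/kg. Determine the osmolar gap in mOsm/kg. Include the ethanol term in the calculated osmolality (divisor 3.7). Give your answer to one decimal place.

8.6 mOsm/kg

Calculated osmolality = 2·Na + glucose + BUN/2.8 + ethanol/3.7
= 2·138 + 6.9 + 17/2.8 + 331/3.7
= 276 + 6.90 + 6.07 + 89.46
= 378.43 mOsm/kg ≈ 378.4 mOsm/kg
Osmolar gap = measured − calculated = 387 − 378.4 = 8.6 mOsm/kg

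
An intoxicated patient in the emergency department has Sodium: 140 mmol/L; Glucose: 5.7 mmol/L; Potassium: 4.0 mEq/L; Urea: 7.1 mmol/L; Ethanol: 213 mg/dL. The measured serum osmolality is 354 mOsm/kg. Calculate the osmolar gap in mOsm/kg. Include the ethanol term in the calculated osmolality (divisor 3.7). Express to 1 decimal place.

3.6 mOsm/kg

Calculated osmolality = 2·Na + glucose + urea + ethanol/3.7
= 2·140 + 5.7 + 7.1 + 213/3.7
= 280 + 5.70 + 7.10 + 57.57
= 350.37 mOsm/kg ≈ 350.4 mOsm/kg
Osmolar gap = measured − calculated = 354 − 350.4 = 3.6 mOsm/kg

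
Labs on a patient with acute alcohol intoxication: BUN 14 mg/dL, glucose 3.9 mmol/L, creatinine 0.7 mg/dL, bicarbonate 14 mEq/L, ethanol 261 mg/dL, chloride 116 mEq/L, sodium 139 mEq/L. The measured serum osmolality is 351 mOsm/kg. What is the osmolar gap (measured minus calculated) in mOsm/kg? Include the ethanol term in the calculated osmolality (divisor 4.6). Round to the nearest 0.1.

Calculated osmolality = 2·Na + glucose + BUN/2.8 + ethanol/4.6
= 2·139 + 3.9 + 14/2.8 + 261/4.6
= 278 + 3.90 + 5 + 56.74
= 343.64 mOsm/kg ≈ 343.6 mOsm/kg
Osmolar gap = measured − calculated = 351 − 343.6 = 7.4 mOsm/kg

7.4 mOsm/kg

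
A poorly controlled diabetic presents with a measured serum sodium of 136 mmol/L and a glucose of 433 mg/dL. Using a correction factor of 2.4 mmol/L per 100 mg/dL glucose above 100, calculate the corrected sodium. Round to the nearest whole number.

144 mmol/L

Corrected Na = measured Na + 2.4 · (glucose − 100)/100
= 136 + 2.4 · (433 − 100)/100
= 136 + 8
= 144 mmol/L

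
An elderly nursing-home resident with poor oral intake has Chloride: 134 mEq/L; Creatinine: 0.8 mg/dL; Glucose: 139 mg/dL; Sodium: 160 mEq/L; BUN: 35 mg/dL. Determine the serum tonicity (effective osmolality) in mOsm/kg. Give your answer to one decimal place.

Effective osmolality excludes urea (freely permeant across cell membranes):
2·Na + glucose/18
= 2·160 + 139/18
= 320 + 7.72
= 327.72 mOsm/kg

327.7 mOsm/kg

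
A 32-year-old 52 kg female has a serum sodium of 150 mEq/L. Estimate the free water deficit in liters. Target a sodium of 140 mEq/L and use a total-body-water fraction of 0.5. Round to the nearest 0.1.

1.9 L

TBW = 0.5 · 52 = 26 L
Free water deficit = TBW · (Na/140 − 1)
= 26 · (150/140 − 1)
= 26 · 0.0714
= 1.86 L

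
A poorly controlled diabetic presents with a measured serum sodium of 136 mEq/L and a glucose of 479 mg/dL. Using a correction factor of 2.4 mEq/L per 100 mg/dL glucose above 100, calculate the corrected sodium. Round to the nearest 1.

Corrected Na = measured Na + 2.4 · (glucose − 100)/100
= 136 + 2.4 · (479 − 100)/100
= 136 + 9.1
= 145.1 mEq/L

145 mEq/L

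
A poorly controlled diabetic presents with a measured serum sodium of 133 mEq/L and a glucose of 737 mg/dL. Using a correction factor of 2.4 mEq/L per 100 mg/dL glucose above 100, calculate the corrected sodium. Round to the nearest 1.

Corrected Na = measured Na + 2.4 · (glucose − 100)/100
= 133 + 2.4 · (737 − 100)/100
= 133 + 15.3
= 148.3 mEq/L

148 mEq/L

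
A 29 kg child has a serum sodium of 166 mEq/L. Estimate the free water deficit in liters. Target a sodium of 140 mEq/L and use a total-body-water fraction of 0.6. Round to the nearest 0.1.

TBW = 0.6 · 29 = 17.4 L
Free water deficit = TBW · (Na/140 − 1)
= 17.4 · (166/140 − 1)
= 17.4 · 0.1857
= 3.23 L

3.2 L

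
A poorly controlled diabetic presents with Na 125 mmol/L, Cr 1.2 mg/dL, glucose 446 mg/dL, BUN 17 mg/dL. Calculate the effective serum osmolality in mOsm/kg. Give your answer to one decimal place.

274.8 mOsm/kg

Effective osmolality excludes urea (freely permeant across cell membranes):
2·Na + glucose/18
= 2·125 + 446/18
= 250 + 24.78
= 274.78 mOsm/kg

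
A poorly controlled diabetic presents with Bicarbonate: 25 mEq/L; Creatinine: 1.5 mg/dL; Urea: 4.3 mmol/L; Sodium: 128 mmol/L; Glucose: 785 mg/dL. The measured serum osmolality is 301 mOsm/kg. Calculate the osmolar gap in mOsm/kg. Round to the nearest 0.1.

Calculated osmolality = 2·Na + glucose/18 + urea
= 2·128 + 785/18 + 4.3
= 256 + 43.61 + 4.30
= 303.91 mOsm/kg ≈ 303.9 mOsm/kg
Osmolar gap = measured − calculated = 301 − 303.9 = -2.9 mOsm/kg

-2.9 mOsm/kg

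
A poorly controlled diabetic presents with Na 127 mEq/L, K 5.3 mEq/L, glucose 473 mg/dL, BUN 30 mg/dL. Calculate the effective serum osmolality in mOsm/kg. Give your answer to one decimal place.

280.3 mOsm/kg

Effective osmolality excludes urea (freely permeant across cell membranes):
2·Na + glucose/18
= 2·127 + 473/18
= 254 + 26.28
= 280.28 mOsm/kg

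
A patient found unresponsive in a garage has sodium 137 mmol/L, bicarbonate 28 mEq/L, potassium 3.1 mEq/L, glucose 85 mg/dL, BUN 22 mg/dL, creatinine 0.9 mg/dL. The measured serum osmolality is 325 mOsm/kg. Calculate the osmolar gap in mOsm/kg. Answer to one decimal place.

38.4 mOsm/kg

Calculated osmolality = 2·Na + glucose/18 + BUN/2.8
= 2·137 + 85/18 + 22/2.8
= 274 + 4.72 + 7.86
= 286.58 mOsm/kg ≈ 286.6 mOsm/kg
Osmolar gap = measured − calculated = 325 − 286.6 = 38.4 mOsm/kg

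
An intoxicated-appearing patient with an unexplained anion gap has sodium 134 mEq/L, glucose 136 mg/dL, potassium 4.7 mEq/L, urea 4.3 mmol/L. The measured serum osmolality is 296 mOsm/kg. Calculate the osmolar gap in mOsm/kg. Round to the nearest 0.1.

16.1 mOsm/kg

Calculated osmolality = 2·Na + glucose/18 + urea
= 2·134 + 136/18 + 4.3
= 268 + 7.56 + 4.30
= 279.86 mOsm/kg ≈ 279.9 mOsm/kg
Osmolar gap = measured − calculated = 296 − 279.9 = 16.1 mOsm/kg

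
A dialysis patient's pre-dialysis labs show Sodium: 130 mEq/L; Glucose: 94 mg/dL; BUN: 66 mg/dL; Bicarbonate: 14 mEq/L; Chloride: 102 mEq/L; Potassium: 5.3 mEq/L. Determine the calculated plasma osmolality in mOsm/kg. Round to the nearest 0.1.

Calculated osmolality = 2·Na + glucose/18 + BUN/2.8
= 2·130 + 94/18 + 66/2.8
= 260 + 5.22 + 23.57
= 288.79 mOsm/kg

288.8 mOsm/kg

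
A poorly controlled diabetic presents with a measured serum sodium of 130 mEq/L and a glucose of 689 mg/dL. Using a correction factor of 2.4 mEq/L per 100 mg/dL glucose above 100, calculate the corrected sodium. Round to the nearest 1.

Corrected Na = measured Na + 2.4 · (glucose − 100)/100
= 130 + 2.4 · (689 − 100)/100
= 130 + 14.1
= 144.1 mEq/L

144 mEq/L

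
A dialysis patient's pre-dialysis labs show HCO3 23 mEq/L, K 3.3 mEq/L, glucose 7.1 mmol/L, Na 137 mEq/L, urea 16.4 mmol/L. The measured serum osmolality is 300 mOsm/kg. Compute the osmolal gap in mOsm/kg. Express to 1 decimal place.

Calculated osmolality = 2·Na + glucose + urea
= 2·137 + 7.1 + 16.4
= 274 + 7.10 + 16.40
= 297.5 mOsm/kg ≈ 297.5 mOsm/kg
Osmolar gap = measured − calculated = 300 − 297.5 = 2.5 mOsm/kg

2.5 mOsm/kg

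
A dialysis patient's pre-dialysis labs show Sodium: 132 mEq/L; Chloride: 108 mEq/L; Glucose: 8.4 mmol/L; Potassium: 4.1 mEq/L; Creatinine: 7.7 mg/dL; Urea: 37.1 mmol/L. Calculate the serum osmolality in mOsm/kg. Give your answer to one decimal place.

309.5 mOsm/kg

Calculated osmolality = 2·Na + glucose + urea
= 2·132 + 8.4 + 37.1
= 264 + 8.40 + 37.10
= 309.5 mOsm/kg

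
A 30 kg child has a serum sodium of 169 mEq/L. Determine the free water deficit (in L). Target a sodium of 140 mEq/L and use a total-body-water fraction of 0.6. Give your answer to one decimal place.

3.7 L

TBW = 0.6 · 30 = 18 L
Free water deficit = TBW · (Na/140 − 1)
= 18 · (169/140 − 1)
= 18 · 0.2071
= 3.73 L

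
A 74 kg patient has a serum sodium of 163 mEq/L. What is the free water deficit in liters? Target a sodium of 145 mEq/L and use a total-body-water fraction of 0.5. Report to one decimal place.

TBW = 0.5 · 74 = 37 L
Free water deficit = TBW · (Na/145 − 1)
= 37 · (163/145 − 1)
= 37 · 0.1241
= 4.59 L

4.6 L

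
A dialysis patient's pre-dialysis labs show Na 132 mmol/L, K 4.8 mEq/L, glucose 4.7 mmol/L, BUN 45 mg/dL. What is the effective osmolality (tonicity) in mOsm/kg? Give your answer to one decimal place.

268.7 mOsm/kg

Effective osmolality excludes urea (freely permeant across cell membranes):
2·Na + glucose
= 2·132 + 4.7
= 264 + 4.7
= 268.7 mOsm/kg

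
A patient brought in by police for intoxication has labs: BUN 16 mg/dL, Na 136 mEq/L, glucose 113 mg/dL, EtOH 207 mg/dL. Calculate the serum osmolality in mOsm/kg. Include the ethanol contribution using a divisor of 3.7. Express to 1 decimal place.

339.9 mOsm/kg

Calculated osmolality = 2·Na + glucose/18 + BUN/2.8 + ethanol/3.7
= 2·136 + 113/18 + 16/2.8 + 207/3.7
= 272 + 6.28 + 5.71 + 55.95
= 339.94 mOsm/kg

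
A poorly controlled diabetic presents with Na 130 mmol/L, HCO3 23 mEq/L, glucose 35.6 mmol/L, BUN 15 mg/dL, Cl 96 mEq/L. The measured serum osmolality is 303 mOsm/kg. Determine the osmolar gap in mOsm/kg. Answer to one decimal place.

2.0 mOsm/kg

Calculated osmolality = 2·Na + glucose + BUN/2.8
= 2·130 + 35.6 + 15/2.8
= 260 + 35.60 + 5.36
= 300.96 mOsm/kg ≈ 301.0 mOsm/kg
Osmolar gap = measured − calculated = 303 − 301.0 = 2.0 mOsm/kg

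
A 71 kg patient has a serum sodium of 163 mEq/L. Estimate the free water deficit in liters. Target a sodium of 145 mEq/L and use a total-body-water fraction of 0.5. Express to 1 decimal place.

TBW = 0.5 · 71 = 35.5 L
Free water deficit = TBW · (Na/145 − 1)
= 35.5 · (163/145 − 1)
= 35.5 · 0.1241
= 4.41 L

4.4 L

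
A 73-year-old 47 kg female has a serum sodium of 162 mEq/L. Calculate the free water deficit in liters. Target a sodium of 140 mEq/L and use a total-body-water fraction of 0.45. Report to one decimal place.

3.3 L

TBW = 0.45 · 47 = 21.15 L
Free water deficit = TBW · (Na/140 − 1)
= 21.15 · (162/140 − 1)
= 21.15 · 0.1571
= 3.32 L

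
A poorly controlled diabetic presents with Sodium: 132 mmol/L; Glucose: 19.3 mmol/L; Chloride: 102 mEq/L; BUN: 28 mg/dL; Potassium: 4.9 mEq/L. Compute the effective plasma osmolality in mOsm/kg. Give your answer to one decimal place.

Effective osmolality excludes urea (freely permeant across cell membranes):
2·Na + glucose
= 2·132 + 19.3
= 264 + 19.3
= 283.3 mOsm/kg

283.3 mOsm/kg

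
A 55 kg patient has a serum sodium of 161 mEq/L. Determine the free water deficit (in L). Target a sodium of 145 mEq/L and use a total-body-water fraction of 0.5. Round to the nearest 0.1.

3.0 L

TBW = 0.5 · 55 = 27.5 L
Free water deficit = TBW · (Na/145 − 1)
= 27.5 · (161/145 − 1)
= 27.5 · 0.1103
= 3.03 L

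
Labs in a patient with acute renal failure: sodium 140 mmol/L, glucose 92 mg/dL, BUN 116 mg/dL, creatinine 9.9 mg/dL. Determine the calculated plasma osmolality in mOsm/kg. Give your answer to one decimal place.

Calculated osmolality = 2·Na + glucose/18 + BUN/2.8
= 2·140 + 92/18 + 116/2.8
= 280 + 5.11 + 41.43
= 326.54 mOsm/kg

326.5 mOsm/kg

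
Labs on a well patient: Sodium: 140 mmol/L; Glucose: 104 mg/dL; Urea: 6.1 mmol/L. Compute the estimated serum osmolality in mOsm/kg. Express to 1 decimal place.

Calculated osmolality = 2·Na + glucose/18 + urea
= 2·140 + 104/18 + 6.1
= 280 + 5.78 + 6.10
= 291.88 mOsm/kg

291.9 mOsm/kg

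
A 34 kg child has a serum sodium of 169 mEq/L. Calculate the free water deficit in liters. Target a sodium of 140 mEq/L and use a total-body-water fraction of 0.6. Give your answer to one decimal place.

TBW = 0.6 · 34 = 20.4 L
Free water deficit = TBW · (Na/140 − 1)
= 20.4 · (169/140 − 1)
= 20.4 · 0.2071
= 4.22 L

4.2 L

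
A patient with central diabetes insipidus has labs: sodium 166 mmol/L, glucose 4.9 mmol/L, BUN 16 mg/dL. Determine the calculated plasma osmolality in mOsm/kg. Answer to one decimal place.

Calculated osmolality = 2·Na + glucose + BUN/2.8
= 2·166 + 4.9 + 16/2.8
= 332 + 4.90 + 5.71
= 342.61 mOsm/kg

342.6 mOsm/kg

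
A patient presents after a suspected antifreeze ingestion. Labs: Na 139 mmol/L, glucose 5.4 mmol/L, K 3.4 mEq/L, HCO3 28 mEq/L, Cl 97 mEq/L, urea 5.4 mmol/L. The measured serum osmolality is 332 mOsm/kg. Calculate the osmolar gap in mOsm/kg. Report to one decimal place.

Calculated osmolality = 2·Na + glucose + urea
= 2·139 + 5.4 + 5.4
= 278 + 5.40 + 5.40
= 288.8 mOsm/kg ≈ 288.8 mOsm/kg
Osmolar gap = measured − calculated = 332 − 288.8 = 43.2 mOsm/kg

43.2 mOsm/kg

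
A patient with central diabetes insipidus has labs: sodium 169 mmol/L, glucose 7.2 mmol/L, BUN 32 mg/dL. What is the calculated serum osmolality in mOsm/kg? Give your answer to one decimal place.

356.6 mOsm/kg

Calculated osmolality = 2·Na + glucose + BUN/2.8
= 2·169 + 7.2 + 32/2.8
= 338 + 7.20 + 11.43
= 356.63 mOsm/kg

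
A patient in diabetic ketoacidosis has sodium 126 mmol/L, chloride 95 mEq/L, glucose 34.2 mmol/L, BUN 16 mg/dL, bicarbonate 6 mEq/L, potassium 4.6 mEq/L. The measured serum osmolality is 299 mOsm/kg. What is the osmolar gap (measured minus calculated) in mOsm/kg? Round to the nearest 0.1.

7.1 mOsm/kg

Calculated osmolality = 2·Na + glucose + BUN/2.8
= 2·126 + 34.2 + 16/2.8
= 252 + 34.20 + 5.71
= 291.91 mOsm/kg ≈ 291.9 mOsm/kg
Osmolar gap = measured − calculated = 299 − 291.9 = 7.1 mOsm/kg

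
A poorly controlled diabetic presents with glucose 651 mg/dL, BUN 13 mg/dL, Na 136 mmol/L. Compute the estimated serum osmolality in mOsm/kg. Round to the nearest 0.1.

Calculated osmolality = 2·Na + glucose/18 + BUN/2.8
= 2·136 + 651/18 + 13/2.8
= 272 + 36.17 + 4.64
= 312.81 mOsm/kg

312.8 mOsm/kg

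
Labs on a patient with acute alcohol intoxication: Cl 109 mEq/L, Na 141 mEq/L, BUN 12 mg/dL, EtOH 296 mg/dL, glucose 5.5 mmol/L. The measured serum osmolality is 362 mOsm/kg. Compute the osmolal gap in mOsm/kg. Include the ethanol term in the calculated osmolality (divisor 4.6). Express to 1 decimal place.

Calculated osmolality = 2·Na + glucose + BUN/2.8 + ethanol/4.6
= 2·141 + 5.5 + 12/2.8 + 296/4.6
= 282 + 5.50 + 4.29 + 64.35
= 356.14 mOsm/kg ≈ 356.1 mOsm/kg
Osmolar gap = measured − calculated = 362 − 356.1 = 5.9 mOsm/kg

5.9 mOsm/kg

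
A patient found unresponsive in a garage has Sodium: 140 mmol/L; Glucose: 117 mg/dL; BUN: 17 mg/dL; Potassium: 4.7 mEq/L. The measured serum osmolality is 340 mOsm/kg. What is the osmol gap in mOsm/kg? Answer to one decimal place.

47.4 mOsm/kg

Calculated osmolality = 2·Na + glucose/18 + BUN/2.8
= 2·140 + 117/18 + 17/2.8
= 280 + 6.50 + 6.07
= 292.57 mOsm/kg ≈ 292.6 mOsm/kg
Osmolar gap = measured − calculated = 340 − 292.6 = 47.4 mOsm/kg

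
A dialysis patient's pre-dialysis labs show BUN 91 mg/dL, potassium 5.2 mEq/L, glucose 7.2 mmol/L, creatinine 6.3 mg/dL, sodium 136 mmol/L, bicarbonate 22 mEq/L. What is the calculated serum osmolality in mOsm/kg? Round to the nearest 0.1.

311.7 mOsm/kg

Calculated osmolality = 2·Na + glucose + BUN/2.8
= 2·136 + 7.2 + 91/2.8
= 272 + 7.20 + 32.50
= 311.7 mOsm/kg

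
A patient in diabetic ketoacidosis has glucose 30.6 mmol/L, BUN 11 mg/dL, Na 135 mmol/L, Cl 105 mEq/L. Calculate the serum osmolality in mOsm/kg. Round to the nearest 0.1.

Calculated osmolality = 2·Na + glucose + BUN/2.8
= 2·135 + 30.6 + 11/2.8
= 270 + 30.60 + 3.93
= 304.53 mOsm/kg

304.5 mOsm/kg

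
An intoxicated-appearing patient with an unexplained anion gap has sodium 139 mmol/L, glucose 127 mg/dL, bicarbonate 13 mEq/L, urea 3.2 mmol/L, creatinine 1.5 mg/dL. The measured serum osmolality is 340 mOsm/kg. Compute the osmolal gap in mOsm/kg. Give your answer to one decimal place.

51.7 mOsm/kg

Calculated osmolality = 2·Na + glucose/18 + urea
= 2·139 + 127/18 + 3.2
= 278 + 7.06 + 3.20
= 288.26 mOsm/kg ≈ 288.3 mOsm/kg
Osmolar gap = measured − calculated = 340 − 288.3 = 51.7 mOsm/kg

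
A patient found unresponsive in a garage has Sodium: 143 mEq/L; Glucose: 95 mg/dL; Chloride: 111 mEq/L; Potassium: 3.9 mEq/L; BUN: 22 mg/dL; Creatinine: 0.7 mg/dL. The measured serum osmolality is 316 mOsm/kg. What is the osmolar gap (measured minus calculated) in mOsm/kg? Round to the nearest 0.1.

16.9 mOsm/kg

Calculated osmolality = 2·Na + glucose/18 + BUN/2.8
= 2·143 + 95/18 + 22/2.8
= 286 + 5.28 + 7.86
= 299.14 mOsm/kg ≈ 299.1 mOsm/kg
Osmolar gap = measured − calculated = 316 − 299.1 = 16.9 mOsm/kg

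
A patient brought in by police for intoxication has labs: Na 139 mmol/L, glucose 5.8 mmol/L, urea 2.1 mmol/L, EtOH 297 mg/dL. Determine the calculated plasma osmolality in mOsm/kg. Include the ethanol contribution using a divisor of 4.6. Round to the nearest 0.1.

Calculated osmolality = 2·Na + glucose + urea + ethanol/4.6
= 2·139 + 5.8 + 2.1 + 297/4.6
= 278 + 5.80 + 2.10 + 64.57
= 350.47 mOsm/kg

350.5 mOsm/kg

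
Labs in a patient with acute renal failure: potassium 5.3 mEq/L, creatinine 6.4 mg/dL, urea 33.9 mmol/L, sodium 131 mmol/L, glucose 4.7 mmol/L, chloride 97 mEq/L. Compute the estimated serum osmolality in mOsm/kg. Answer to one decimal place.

300.6 mOsm/kg

Calculated osmolality = 2·Na + glucose + urea
= 2·131 + 4.7 + 33.9
= 262 + 4.70 + 33.90
= 300.6 mOsm/kg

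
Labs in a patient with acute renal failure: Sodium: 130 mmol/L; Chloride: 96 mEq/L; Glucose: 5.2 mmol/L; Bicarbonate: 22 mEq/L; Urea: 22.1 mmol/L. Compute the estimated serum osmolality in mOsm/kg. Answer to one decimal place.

Calculated osmolality = 2·Na + glucose + urea
= 2·130 + 5.2 + 22.1
= 260 + 5.20 + 22.10
= 287.3 mOsm/kg

287.3 mOsm/kg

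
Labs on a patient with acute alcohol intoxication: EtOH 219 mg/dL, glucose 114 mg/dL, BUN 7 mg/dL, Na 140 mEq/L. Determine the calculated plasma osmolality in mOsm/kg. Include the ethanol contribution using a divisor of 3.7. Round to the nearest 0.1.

Calculated osmolality = 2·Na + glucose/18 + BUN/2.8 + ethanol/3.7
= 2·140 + 114/18 + 7/2.8 + 219/3.7
= 280 + 6.33 + 2.50 + 59.19
= 348.02 mOsm/kg

348.0 mOsm/kg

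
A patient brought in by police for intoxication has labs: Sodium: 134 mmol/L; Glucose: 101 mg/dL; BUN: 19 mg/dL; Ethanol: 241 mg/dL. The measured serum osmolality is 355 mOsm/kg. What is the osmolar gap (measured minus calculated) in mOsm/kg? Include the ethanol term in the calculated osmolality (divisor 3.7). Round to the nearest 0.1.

Calculated osmolality = 2·Na + glucose/18 + BUN/2.8 + ethanol/3.7
= 2·134 + 101/18 + 19/2.8 + 241/3.7
= 268 + 5.61 + 6.79 + 65.14
= 345.54 mOsm/kg ≈ 345.5 mOsm/kg
Osmolar gap = measured − calculated = 355 − 345.5 = 9.5 mOsm/kg

9.5 mOsm/kg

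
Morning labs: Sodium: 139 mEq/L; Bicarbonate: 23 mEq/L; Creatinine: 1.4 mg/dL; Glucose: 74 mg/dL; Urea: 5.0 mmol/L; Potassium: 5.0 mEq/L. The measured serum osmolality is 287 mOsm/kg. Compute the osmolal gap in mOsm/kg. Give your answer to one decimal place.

Calculated osmolality = 2·Na + glucose/18 + urea
= 2·139 + 74/18 + 5
= 278 + 4.11 + 5
= 287.11 mOsm/kg ≈ 287.1 mOsm/kg
Osmolar gap = measured − calculated = 287 − 287.1 = -0.1 mOsm/kg

-0.1 mOsm/kg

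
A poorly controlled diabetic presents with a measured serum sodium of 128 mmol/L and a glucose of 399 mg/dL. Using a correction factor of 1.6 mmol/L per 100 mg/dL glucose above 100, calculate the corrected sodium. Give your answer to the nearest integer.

Corrected Na = measured Na + 1.6 · (glucose − 100)/100
= 128 + 1.6 · (399 − 100)/100
= 128 + 4.8
= 132.8 mmol/L

133 mmol/L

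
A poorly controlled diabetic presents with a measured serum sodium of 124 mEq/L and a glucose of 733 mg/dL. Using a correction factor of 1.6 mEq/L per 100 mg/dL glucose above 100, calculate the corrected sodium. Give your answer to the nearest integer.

Corrected Na = measured Na + 1.6 · (glucose − 100)/100
= 124 + 1.6 · (733 − 100)/100
= 124 + 10.1
= 134.1 mEq/L

134 mEq/L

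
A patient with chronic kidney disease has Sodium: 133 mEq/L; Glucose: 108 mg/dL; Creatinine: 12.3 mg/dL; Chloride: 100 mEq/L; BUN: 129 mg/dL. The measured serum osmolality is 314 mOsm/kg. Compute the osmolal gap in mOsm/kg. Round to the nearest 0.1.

-4.1 mOsm/kg

Calculated osmolality = 2·Na + glucose/18 + BUN/2.8
= 2·133 + 108/18 + 129/2.8
= 266 + 6 + 46.07
= 318.07 mOsm/kg ≈ 318.1 mOsm/kg
Osmolar gap = measured − calculated = 314 − 318.1 = -4.1 mOsm/kg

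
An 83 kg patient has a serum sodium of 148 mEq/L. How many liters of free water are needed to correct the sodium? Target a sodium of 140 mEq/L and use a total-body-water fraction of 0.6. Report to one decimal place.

2.8 L

TBW = 0.6 · 83 = 49.8 L
Free water deficit = TBW · (Na/140 − 1)
= 49.8 · (148/140 − 1)
= 49.8 · 0.0571
= 2.84 L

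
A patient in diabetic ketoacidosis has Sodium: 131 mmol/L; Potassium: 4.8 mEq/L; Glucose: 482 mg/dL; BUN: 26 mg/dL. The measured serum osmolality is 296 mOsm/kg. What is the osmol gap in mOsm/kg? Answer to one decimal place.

Calculated osmolality = 2·Na + glucose/18 + BUN/2.8
= 2·131 + 482/18 + 26/2.8
= 262 + 26.78 + 9.29
= 298.07 mOsm/kg ≈ 298.1 mOsm/kg
Osmolar gap = measured − calculated = 296 − 298.1 = -2.1 mOsm/kg

-2.1 mOsm/kg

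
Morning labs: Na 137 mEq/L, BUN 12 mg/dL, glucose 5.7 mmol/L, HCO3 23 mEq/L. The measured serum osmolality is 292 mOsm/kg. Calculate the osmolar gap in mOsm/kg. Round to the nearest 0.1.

Calculated osmolality = 2·Na + glucose + BUN/2.8
= 2·137 + 5.7 + 12/2.8
= 274 + 5.70 + 4.29
= 283.99 mOsm/kg ≈ 284.0 mOsm/kg
Osmolar gap = measured − calculated = 292 − 284.0 = 8.0 mOsm/kg

8.0 mOsm/kg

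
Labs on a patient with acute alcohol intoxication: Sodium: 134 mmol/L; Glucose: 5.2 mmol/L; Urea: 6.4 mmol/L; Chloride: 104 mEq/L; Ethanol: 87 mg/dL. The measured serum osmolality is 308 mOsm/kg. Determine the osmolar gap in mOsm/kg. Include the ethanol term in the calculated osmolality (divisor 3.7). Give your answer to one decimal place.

4.9 mOsm/kg

Calculated osmolality = 2·Na + glucose + urea + ethanol/3.7
= 2·134 + 5.2 + 6.4 + 87/3.7
= 268 + 5.20 + 6.40 + 23.51
= 303.11 mOsm/kg ≈ 303.1 mOsm/kg
Osmolar gap = measured − calculated = 308 − 303.1 = 4.9 mOsm/kg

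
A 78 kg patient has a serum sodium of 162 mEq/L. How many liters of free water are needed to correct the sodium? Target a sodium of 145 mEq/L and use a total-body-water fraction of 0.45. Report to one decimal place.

TBW = 0.45 · 78 = 35.1 L
Free water deficit = TBW · (Na/145 − 1)
= 35.1 · (162/145 − 1)
= 35.1 · 0.1172
= 4.11 L

4.1 L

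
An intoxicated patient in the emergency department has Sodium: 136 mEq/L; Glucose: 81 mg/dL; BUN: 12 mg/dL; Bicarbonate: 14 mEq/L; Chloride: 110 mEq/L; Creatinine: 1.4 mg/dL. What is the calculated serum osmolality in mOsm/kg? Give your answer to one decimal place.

Calculated osmolality = 2·Na + glucose/18 + BUN/2.8
= 2·136 + 81/18 + 12/2.8
= 272 + 4.50 + 4.29
= 280.79 mOsm/kg

280.8 mOsm/kg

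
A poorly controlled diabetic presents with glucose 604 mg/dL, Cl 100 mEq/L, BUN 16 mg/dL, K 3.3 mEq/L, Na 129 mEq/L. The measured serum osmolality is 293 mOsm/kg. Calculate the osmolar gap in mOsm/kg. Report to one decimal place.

Calculated osmolality = 2·Na + glucose/18 + BUN/2.8
= 2·129 + 604/18 + 16/2.8
= 258 + 33.56 + 5.71
= 297.27 mOsm/kg ≈ 297.3 mOsm/kg
Osmolar gap = measured − calculated = 293 − 297.3 = -4.3 mOsm/kg

-4.3 mOsm/kg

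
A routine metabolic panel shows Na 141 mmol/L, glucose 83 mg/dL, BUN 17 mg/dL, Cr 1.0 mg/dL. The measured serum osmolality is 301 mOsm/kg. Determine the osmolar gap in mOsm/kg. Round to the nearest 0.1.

Calculated osmolality = 2·Na + glucose/18 + BUN/2.8
= 2·141 + 83/18 + 17/2.8
= 282 + 4.61 + 6.07
= 292.68 mOsm/kg ≈ 292.7 mOsm/kg
Osmolar gap = measured − calculated = 301 − 292.7 = 8.3 mOsm/kg

8.3 mOsm/kg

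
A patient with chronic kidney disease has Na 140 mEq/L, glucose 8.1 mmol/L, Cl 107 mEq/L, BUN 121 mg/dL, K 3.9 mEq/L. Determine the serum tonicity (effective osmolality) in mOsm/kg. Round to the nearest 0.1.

288.1 mOsm/kg

Effective osmolality excludes urea (freely permeant across cell membranes):
2·Na + glucose
= 2·140 + 8.1
= 280 + 8.1
= 288.1 mOsm/kg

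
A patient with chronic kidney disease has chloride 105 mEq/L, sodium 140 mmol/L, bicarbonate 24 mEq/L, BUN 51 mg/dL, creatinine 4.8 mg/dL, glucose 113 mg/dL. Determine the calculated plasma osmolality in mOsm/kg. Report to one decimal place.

304.5 mOsm/kg

Calculated osmolality = 2·Na + glucose/18 + BUN/2.8
= 2·140 + 113/18 + 51/2.8
= 280 + 6.28 + 18.21
= 304.49 mOsm/kg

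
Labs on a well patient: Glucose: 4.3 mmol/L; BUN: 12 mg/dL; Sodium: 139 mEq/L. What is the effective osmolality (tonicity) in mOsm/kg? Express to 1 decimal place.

282.3 mOsm/kg

Effective osmolality excludes urea (freely permeant across cell membranes):
2·Na + glucose
= 2·139 + 4.3
= 278 + 4.3
= 282.3 mOsm/kg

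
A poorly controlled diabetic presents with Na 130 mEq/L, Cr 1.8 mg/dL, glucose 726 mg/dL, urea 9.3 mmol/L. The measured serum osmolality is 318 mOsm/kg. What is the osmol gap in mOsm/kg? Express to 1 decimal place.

8.4 mOsm/kg

Calculated osmolality = 2·Na + glucose/18 + urea
= 2·130 + 726/18 + 9.3
= 260 + 40.33 + 9.30
= 309.63 mOsm/kg ≈ 309.6 mOsm/kg
Osmolar gap = measured − calculated = 318 − 309.6 = 8.4 mOsm/kg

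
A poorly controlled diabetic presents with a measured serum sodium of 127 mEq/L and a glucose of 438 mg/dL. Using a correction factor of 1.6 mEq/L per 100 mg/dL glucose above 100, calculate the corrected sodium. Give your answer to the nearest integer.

Corrected Na = measured Na + 1.6 · (glucose − 100)/100
= 127 + 1.6 · (438 − 100)/100
= 127 + 5.4
= 132.4 mEq/L

132 mEq/L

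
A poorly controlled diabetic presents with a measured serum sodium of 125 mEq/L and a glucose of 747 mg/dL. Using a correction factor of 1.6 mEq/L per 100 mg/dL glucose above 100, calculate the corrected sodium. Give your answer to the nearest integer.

Corrected Na = measured Na + 1.6 · (glucose − 100)/100
= 125 + 1.6 · (747 − 100)/100
= 125 + 10.4
= 135.4 mEq/L

135 mEq/L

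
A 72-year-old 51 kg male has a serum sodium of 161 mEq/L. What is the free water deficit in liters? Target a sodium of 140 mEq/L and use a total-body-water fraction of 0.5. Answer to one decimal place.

TBW = 0.5 · 51 = 25.5 L
Free water deficit = TBW · (Na/140 − 1)
= 25.5 · (161/140 − 1)
= 25.5 · 0.15
= 3.82 L

3.8 L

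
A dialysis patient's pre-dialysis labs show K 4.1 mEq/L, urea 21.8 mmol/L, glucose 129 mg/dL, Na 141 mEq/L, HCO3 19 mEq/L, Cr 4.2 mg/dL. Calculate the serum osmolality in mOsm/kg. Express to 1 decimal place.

Calculated osmolality = 2·Na + glucose/18 + urea
= 2·141 + 129/18 + 21.8
= 282 + 7.17 + 21.80
= 310.97 mOsm/kg

311.0 mOsm/kg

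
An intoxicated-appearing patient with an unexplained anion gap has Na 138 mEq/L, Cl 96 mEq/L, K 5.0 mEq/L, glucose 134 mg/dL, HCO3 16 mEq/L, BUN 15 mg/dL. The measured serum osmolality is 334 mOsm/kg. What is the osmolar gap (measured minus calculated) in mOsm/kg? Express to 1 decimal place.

Calculated osmolality = 2·Na + glucose/18 + BUN/2.8
= 2·138 + 134/18 + 15/2.8
= 276 + 7.44 + 5.36
= 288.8 mOsm/kg ≈ 288.8 mOsm/kg
Osmolar gap = measured − calculated = 334 − 288.8 = 45.2 mOsm/kg

45.2 mOsm/kg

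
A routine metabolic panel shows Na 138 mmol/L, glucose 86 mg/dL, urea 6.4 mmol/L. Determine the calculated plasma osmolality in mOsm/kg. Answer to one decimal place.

Calculated osmolality = 2·Na + glucose/18 + urea
= 2·138 + 86/18 + 6.4
= 276 + 4.78 + 6.40
= 287.18 mOsm/kg

287.2 mOsm/kg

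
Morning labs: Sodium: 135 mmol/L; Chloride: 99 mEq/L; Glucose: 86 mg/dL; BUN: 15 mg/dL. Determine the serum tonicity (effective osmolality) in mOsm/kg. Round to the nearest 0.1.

274.8 mOsm/kg

Effective osmolality excludes urea (freely permeant across cell membranes):
2·Na + glucose/18
= 2·135 + 86/18
= 270 + 4.78
= 274.78 mOsm/kg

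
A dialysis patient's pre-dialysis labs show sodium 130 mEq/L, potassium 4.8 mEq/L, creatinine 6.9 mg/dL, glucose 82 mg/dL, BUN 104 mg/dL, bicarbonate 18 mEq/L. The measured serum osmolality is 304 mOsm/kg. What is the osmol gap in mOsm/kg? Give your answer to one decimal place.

Calculated osmolality = 2·Na + glucose/18 + BUN/2.8
= 2·130 + 82/18 + 104/2.8
= 260 + 4.56 + 37.14
= 301.7 mOsm/kg ≈ 301.7 mOsm/kg
Osmolar gap = measured − calculated = 304 − 301.7 = 2.3 mOsm/kg

2.3 mOsm/kg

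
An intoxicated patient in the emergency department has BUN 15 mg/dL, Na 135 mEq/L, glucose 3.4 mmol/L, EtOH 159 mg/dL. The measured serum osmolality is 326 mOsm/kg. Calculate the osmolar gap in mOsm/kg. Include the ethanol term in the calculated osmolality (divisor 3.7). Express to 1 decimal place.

4.3 mOsm/kg

Calculated osmolality = 2·Na + glucose + BUN/2.8 + ethanol/3.7
= 2·135 + 3.4 + 15/2.8 + 159/3.7
= 270 + 3.40 + 5.36 + 42.97
= 321.73 mOsm/kg ≈ 321.7 mOsm/kg
Osmolar gap = measured − calculated = 326 − 321.7 = 4.3 mOsm/kg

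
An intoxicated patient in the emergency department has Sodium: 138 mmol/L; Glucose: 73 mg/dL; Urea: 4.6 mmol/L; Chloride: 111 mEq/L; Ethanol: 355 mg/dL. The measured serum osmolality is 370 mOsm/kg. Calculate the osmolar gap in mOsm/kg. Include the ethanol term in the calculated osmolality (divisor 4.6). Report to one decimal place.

8.2 mOsm/kg

Calculated osmolality = 2·Na + glucose/18 + urea + ethanol/4.6
= 2·138 + 73/18 + 4.6 + 355/4.6
= 276 + 4.06 + 4.60 + 77.17
= 361.83 mOsm/kg ≈ 361.8 mOsm/kg
Osmolar gap = measured − calculated = 370 − 361.8 = 8.2 mOsm/kg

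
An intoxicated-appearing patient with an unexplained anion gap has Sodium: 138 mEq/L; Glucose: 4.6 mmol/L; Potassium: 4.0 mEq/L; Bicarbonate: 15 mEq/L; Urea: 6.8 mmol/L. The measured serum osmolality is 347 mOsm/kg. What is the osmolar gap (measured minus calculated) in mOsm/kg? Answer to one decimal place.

Calculated osmolality = 2·Na + glucose + urea
= 2·138 + 4.6 + 6.8
= 276 + 4.60 + 6.80
= 287.4 mOsm/kg ≈ 287.4 mOsm/kg
Osmolar gap = measured − calculated = 347 − 287.4 = 59.6 mOsm/kg

59.6 mOsm/kg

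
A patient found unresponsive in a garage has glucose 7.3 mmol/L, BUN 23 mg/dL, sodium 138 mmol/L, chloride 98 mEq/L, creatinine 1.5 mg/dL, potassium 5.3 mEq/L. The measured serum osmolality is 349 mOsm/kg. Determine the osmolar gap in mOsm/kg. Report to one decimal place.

Calculated osmolality = 2·Na + glucose + BUN/2.8
= 2·138 + 7.3 + 23/2.8
= 276 + 7.30 + 8.21
= 291.51 mOsm/kg ≈ 291.5 mOsm/kg
Osmolar gap = measured − calculated = 349 − 291.5 = 57.5 mOsm/kg

57.5 mOsm/kg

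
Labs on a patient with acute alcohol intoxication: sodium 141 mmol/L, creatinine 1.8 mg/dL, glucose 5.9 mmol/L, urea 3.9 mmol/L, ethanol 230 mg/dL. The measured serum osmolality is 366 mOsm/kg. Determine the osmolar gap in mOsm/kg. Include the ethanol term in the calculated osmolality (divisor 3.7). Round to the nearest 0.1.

Calculated osmolality = 2·Na + glucose + urea + ethanol/3.7
= 2·141 + 5.9 + 3.9 + 230/3.7
= 282 + 5.90 + 3.90 + 62.16
= 353.96 mOsm/kg ≈ 354.0 mOsm/kg
Osmolar gap = measured − calculated = 366 − 354.0 = 12.0 mOsm/kg

12.0 mOsm/kg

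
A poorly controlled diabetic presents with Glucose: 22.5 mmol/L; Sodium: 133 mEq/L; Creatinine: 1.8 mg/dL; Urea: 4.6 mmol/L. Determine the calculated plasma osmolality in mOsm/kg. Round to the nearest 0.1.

Calculated osmolality = 2·Na + glucose + urea
= 2·133 + 22.5 + 4.6
= 266 + 22.50 + 4.60
= 293.1 mOsm/kg

293.1 mOsm/kg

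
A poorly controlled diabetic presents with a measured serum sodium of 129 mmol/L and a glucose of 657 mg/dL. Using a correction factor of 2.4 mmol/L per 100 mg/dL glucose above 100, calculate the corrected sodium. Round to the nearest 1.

Corrected Na = measured Na + 2.4 · (glucose − 100)/100
= 129 + 2.4 · (657 − 100)/100
= 129 + 13.4
= 142.4 mmol/L

142 mmol/L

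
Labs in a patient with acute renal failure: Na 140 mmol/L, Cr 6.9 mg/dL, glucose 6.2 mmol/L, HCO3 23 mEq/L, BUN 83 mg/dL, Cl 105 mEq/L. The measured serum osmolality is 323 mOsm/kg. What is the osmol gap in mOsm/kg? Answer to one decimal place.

7.2 mOsm/kg

Calculated osmolality = 2·Na + glucose + BUN/2.8
= 2·140 + 6.2 + 83/2.8
= 280 + 6.20 + 29.64
= 315.84 mOsm/kg ≈ 315.8 mOsm/kg
Osmolar gap = measured − calculated = 323 − 315.8 = 7.2 mOsm/kg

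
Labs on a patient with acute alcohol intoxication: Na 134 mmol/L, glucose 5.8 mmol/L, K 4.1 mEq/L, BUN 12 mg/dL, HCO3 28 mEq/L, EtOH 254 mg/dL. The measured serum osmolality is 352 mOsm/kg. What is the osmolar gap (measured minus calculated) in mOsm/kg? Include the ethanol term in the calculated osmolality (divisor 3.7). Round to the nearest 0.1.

5.3 mOsm/kg

Calculated osmolality = 2·Na + glucose + BUN/2.8 + ethanol/3.7
= 2·134 + 5.8 + 12/2.8 + 254/3.7
= 268 + 5.80 + 4.29 + 68.65
= 346.74 mOsm/kg ≈ 346.7 mOsm/kg
Osmolar gap = measured − calculated = 352 − 346.7 = 5.3 mOsm/kg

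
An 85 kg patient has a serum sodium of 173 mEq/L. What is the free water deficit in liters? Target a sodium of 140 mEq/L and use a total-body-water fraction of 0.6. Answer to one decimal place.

12.0 L

TBW = 0.6 · 85 = 51 L
Free water deficit = TBW · (Na/140 − 1)
= 51 · (173/140 − 1)
= 51 · 0.2357
= 12.02 L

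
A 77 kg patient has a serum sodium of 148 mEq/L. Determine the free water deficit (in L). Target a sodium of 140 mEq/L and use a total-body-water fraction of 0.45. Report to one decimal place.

TBW = 0.45 · 77 = 34.65 L
Free water deficit = TBW · (Na/140 − 1)
= 34.65 · (148/140 − 1)
= 34.65 · 0.0571
= 1.98 L

2.0 L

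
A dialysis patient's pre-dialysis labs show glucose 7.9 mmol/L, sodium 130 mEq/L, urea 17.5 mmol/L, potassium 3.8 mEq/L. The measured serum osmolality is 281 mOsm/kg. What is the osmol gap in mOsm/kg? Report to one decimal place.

Calculated osmolality = 2·Na + glucose + urea
= 2·130 + 7.9 + 17.5
= 260 + 7.90 + 17.50
= 285.4 mOsm/kg ≈ 285.4 mOsm/kg
Osmolar gap = measured − calculated = 281 − 285.4 = -4.4 mOsm/kg

-4.4 mOsm/kg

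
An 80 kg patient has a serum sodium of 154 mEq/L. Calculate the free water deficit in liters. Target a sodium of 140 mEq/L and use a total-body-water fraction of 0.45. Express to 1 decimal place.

3.6 L

TBW = 0.45 · 80 = 36 L
Free water deficit = TBW · (Na/140 − 1)
= 36 · (154/140 − 1)
= 36 · 0.1
= 3.6 L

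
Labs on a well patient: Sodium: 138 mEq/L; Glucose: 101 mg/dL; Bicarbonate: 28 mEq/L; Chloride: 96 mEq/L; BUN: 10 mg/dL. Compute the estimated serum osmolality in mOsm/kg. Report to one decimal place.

Calculated osmolality = 2·Na + glucose/18 + BUN/2.8
= 2·138 + 101/18 + 10/2.8
= 276 + 5.61 + 3.57
= 285.18 mOsm/kg

285.2 mOsm/kg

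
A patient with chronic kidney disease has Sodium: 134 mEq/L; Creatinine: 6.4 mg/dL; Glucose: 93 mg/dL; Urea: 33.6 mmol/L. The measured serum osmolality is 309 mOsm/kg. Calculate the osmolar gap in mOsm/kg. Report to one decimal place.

Calculated osmolality = 2·Na + glucose/18 + urea
= 2·134 + 93/18 + 33.6
= 268 + 5.17 + 33.60
= 306.77 mOsm/kg ≈ 306.8 mOsm/kg
Osmolar gap = measured − calculated = 309 − 306.8 = 2.2 mOsm/kg

2.2 mOsm/kg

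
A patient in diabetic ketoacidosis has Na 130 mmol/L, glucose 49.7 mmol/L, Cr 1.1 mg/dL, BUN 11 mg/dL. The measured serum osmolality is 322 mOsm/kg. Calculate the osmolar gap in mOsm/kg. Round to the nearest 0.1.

Calculated osmolality = 2·Na + glucose + BUN/2.8
= 2·130 + 49.7 + 11/2.8
= 260 + 49.70 + 3.93
= 313.63 mOsm/kg ≈ 313.6 mOsm/kg
Osmolar gap = measured − calculated = 322 − 313.6 = 8.4 mOsm/kg

8.4 mOsm/kg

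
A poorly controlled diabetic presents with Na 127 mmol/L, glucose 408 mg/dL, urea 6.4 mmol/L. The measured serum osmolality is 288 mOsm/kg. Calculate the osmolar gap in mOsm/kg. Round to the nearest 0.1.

4.9 mOsm/kg

Calculated osmolality = 2·Na + glucose/18 + urea
= 2·127 + 408/18 + 6.4
= 254 + 22.67 + 6.40
= 283.07 mOsm/kg ≈ 283.1 mOsm/kg
Osmolar gap = measured − calculated = 288 − 283.1 = 4.9 mOsm/kg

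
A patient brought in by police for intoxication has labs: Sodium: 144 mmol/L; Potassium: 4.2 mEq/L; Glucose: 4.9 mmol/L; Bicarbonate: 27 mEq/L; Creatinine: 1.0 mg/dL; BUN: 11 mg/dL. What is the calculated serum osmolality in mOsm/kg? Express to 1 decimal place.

Calculated osmolality = 2·Na + glucose + BUN/2.8
= 2·144 + 4.9 + 11/2.8
= 288 + 4.90 + 3.93
= 296.83 mOsm/kg

296.8 mOsm/kg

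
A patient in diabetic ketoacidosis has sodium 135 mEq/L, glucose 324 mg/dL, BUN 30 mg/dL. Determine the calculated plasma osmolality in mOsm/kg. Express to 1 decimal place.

Calculated osmolality = 2·Na + glucose/18 + BUN/2.8
= 2·135 + 324/18 + 30/2.8
= 270 + 18 + 10.71
= 298.71 mOsm/kg

298.7 mOsm/kg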